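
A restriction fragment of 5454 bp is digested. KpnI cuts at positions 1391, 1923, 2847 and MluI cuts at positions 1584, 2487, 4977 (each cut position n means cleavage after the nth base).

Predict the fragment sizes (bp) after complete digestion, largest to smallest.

Combined cut positions (sorted): 1391, 1584, 1923, 2487, 2847, 4977.
Linear molecule, 6 cuts → 7 fragments:
  1391 − 0 = 1391 bp
  1584 − 1391 = 193 bp
  1923 − 1584 = 339 bp
  2487 − 1923 = 564 bp
  2847 − 2487 = 360 bp
  4977 − 2847 = 2130 bp
  5454 − 4977 = 477 bp
Sorted largest to smallest: 2130, 1391, 564, 477, 360, 339, 193 bp.

2130, 1391, 564, 477, 360, 339, 193 bp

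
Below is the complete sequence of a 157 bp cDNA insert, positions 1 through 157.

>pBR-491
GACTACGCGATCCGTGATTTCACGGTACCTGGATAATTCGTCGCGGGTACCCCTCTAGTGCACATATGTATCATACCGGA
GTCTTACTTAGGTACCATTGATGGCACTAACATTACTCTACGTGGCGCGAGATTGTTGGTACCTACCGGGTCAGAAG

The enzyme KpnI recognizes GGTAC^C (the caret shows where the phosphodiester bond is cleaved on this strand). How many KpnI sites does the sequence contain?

GGTACC occurs starting at positions 24, 46, 91, 138.
KpnI cuts at 4 sites.

4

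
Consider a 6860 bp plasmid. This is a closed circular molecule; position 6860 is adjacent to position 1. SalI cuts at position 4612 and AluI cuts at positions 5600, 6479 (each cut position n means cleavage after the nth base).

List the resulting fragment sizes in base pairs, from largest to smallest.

Combined cut positions (sorted): 4612, 5600, 6479.
Circular molecule, 3 cuts → 3 fragments:
  5600 − 4612 = 988 bp
  6479 − 5600 = 879 bp
  wrap: 6860 − 6479 + 4612 = 4993 bp
Sorted largest to smallest: 4993, 988, 879 bp.

4993, 988, 879 bp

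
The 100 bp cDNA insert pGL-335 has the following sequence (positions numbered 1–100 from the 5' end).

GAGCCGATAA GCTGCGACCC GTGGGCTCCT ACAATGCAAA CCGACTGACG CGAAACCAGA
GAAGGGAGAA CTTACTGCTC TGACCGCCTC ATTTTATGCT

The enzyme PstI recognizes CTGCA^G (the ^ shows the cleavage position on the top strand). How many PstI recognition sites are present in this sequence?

No occurrence of CTGCAG is present in the sequence.
PstI does not cut: 0 sites.

0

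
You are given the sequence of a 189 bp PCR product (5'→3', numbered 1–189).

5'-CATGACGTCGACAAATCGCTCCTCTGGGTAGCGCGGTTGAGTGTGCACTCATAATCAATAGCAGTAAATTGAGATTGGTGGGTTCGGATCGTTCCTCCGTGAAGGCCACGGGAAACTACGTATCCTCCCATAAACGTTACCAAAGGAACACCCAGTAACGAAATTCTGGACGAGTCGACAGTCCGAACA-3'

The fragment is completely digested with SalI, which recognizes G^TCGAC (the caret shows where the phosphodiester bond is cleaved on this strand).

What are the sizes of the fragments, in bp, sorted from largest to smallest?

167, 15, 7 bp

SalI sites (GTCGAC) start at positions 7, 174.
SalI cuts after the first base of each site, so after positions 7, 174.
Linear molecule, 2 cuts → 3 fragments:
  1–7 → 7 bp
  8–174 → 167 bp
  175–189 → 15 bp
Sorted largest to smallest: 167, 15, 7 bp.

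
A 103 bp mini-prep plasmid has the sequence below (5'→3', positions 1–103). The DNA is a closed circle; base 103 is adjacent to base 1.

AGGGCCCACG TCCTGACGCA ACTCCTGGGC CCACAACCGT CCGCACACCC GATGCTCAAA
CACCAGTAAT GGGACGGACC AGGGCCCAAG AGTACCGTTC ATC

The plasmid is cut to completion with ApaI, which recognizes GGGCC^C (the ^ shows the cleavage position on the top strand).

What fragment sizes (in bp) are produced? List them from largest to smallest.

ApaI sites (GGGCCC) start at positions 2, 27, 82.
ApaI cuts after base 5 of each site (before the last base), so after positions 6, 31, 86.
Circular molecule, 3 cuts → 3 fragments:
  7–31 → 25 bp
  32–86 → 55 bp
  87–103 then 1–6 → 17 + 6 = 23 bp
Sorted largest to smallest: 55, 25, 23 bp.

55, 25, 23 bp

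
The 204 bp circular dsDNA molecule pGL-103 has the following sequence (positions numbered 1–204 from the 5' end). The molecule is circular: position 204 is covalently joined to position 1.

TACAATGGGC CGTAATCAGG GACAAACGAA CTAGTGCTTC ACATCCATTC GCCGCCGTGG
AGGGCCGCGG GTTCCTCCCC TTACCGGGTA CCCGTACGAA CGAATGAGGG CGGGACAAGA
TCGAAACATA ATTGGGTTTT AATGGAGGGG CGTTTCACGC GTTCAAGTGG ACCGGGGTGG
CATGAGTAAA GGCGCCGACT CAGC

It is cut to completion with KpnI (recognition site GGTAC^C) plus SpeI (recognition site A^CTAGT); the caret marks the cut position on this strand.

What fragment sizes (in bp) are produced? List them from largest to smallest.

143, 61 bp

The KpnI site (GGTACC) starts at position 87.
KpnI cuts after base 5 of each site (before the last base), so after position 91.
The SpeI site (ACTAGT) starts at position 30.
SpeI cuts after the first base of each site, so after position 30.
Combined cut positions: 30, 91.
Circular molecule, 2 cuts → 2 fragments:
  31–91 → 61 bp
  92–204 then 1–30 → 113 + 30 = 143 bp
Sorted largest to smallest: 143, 61 bp.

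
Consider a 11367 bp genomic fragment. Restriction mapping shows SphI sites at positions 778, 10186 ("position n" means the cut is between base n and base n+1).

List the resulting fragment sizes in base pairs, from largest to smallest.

9408, 1181, 778 bp

Linear molecule, 2 cuts → 3 fragments:
  778 − 0 = 778 bp
  10186 − 778 = 9408 bp
  11367 − 10186 = 1181 bp
Sorted largest to smallest: 9408, 1181, 778 bp.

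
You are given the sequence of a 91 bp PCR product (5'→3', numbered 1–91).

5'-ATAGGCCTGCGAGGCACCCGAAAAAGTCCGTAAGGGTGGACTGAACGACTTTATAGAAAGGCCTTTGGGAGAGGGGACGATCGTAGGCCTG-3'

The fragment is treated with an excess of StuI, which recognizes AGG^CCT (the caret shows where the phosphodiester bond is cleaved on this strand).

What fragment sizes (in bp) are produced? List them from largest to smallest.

StuI sites (AGGCCT) start at positions 3, 59, 85.
StuI cuts after base 3 of each site, so after positions 5, 61, 87.
Linear molecule, 3 cuts → 4 fragments:
  1–5 → 5 bp
  6–61 → 56 bp
  62–87 → 26 bp
  88–91 → 4 bp
Sorted largest to smallest: 56, 26, 5, 4 bp.

56, 26, 5, 4 bp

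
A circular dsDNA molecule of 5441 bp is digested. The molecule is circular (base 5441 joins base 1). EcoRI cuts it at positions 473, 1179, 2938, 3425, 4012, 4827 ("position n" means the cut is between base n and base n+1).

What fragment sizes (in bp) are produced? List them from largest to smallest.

Circular molecule, 6 cuts → 6 fragments:
  1179 − 473 = 706 bp
  2938 − 1179 = 1759 bp
  3425 − 2938 = 487 bp
  4012 − 3425 = 587 bp
  4827 − 4012 = 815 bp
  wrap: 5441 − 4827 + 473 = 1087 bp
Sorted largest to smallest: 1759, 1087, 815, 706, 587, 487 bp.

1759, 1087, 815, 706, 587, 487 bp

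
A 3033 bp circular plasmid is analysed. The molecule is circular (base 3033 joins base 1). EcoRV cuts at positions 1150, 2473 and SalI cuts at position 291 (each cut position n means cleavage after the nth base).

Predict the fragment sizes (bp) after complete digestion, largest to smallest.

1323, 859, 851 bp

Combined cut positions (sorted): 291, 1150, 2473.
Circular molecule, 3 cuts → 3 fragments:
  1150 − 291 = 859 bp
  2473 − 1150 = 1323 bp
  wrap: 3033 − 2473 + 291 = 851 bp
Sorted largest to smallest: 1323, 859, 851 bp.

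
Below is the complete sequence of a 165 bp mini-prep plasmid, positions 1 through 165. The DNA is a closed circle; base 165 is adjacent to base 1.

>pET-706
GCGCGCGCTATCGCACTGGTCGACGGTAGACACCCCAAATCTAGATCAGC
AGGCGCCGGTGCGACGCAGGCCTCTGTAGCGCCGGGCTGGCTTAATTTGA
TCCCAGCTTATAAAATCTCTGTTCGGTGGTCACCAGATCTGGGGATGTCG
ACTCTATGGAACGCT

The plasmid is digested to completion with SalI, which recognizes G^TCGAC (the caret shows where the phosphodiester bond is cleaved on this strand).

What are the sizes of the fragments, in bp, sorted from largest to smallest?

128, 37 bp

SalI sites (GTCGAC) start at positions 19, 147.
SalI cuts after the first base of each site, so after positions 19, 147.
Circular molecule, 2 cuts → 2 fragments:
  20–147 → 128 bp
  148–165 then 1–19 → 18 + 19 = 37 bp
Sorted largest to smallest: 128, 37 bp.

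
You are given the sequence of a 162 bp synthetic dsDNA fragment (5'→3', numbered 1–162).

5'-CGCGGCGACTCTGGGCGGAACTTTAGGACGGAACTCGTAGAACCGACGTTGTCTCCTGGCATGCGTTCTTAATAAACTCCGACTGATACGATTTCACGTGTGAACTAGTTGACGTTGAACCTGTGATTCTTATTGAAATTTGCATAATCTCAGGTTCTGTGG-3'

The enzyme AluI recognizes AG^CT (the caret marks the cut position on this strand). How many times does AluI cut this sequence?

No occurrence of AGCT is present in the sequence.
AluI does not cut: 0 sites.

0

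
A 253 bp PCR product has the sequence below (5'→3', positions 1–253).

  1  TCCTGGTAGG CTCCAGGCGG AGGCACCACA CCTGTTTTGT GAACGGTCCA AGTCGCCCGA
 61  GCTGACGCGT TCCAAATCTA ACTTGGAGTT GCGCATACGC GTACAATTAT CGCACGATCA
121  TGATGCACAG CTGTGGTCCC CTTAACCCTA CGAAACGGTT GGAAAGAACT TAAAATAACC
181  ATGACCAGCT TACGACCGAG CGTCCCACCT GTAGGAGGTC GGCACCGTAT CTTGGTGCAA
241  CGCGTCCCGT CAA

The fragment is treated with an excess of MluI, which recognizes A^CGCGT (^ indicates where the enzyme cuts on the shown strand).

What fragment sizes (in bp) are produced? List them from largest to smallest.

MluI sites (ACGCGT) start at positions 65, 97, 240.
MluI cuts after the first base of each site, so after positions 65, 97, 240.
Linear molecule, 3 cuts → 4 fragments:
  1–65 → 65 bp
  66–97 → 32 bp
  98–240 → 143 bp
  241–253 → 13 bp
Sorted largest to smallest: 143, 65, 32, 13 bp.

143, 65, 32, 13 bp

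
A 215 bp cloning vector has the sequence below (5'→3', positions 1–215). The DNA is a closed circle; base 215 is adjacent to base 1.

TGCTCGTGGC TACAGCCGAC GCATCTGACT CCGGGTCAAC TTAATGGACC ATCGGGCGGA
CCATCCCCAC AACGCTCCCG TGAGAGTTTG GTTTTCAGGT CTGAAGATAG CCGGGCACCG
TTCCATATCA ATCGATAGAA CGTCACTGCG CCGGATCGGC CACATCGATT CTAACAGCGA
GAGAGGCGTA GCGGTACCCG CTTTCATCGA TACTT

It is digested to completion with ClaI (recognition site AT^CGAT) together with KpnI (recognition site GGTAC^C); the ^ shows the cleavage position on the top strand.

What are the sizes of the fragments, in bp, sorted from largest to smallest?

140, 33, 32, 10 bp

ClaI sites (ATCGAT) start at positions 131, 164, 206.
ClaI cuts after base 2 of each site, so after positions 132, 165, 207.
The KpnI site (GGTACC) starts at position 193.
KpnI cuts after base 5 of each site (before the last base), so after position 197.
Combined cut positions: 132, 165, 197, 207.
Circular molecule, 4 cuts → 4 fragments:
  133–165 → 33 bp
  166–197 → 32 bp
  198–207 → 10 bp
  208–215 then 1–132 → 8 + 132 = 140 bp
Sorted largest to smallest: 140, 33, 32, 10 bp.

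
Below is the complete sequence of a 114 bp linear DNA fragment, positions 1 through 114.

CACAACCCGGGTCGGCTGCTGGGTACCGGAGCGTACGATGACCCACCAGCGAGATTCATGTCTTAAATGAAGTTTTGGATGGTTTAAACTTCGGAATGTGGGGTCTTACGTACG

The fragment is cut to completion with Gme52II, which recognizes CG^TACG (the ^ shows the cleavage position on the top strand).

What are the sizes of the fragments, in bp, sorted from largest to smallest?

Gme52II sites (CGTACG) start at positions 32, 109.
Gme52II cuts after base 2 of each site, so after positions 33, 110.
Linear molecule, 2 cuts → 3 fragments:
  1–33 → 33 bp
  34–110 → 77 bp
  111–114 → 4 bp
Sorted largest to smallest: 77, 33, 4 bp.

77, 33, 4 bp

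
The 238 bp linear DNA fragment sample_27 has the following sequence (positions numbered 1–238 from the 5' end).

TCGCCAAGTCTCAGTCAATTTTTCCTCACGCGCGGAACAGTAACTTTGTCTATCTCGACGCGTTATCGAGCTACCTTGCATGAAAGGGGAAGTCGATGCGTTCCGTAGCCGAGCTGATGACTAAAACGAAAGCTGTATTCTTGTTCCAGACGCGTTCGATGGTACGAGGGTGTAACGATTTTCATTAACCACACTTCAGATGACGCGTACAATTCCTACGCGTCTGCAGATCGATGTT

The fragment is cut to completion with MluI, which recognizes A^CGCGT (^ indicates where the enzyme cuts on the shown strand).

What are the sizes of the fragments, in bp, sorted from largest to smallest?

MluI sites (ACGCGT) start at positions 58, 150, 203, 218.
MluI cuts after the first base of each site, so after positions 58, 150, 203, 218.
Linear molecule, 4 cuts → 5 fragments:
  1–58 → 58 bp
  59–150 → 92 bp
  151–203 → 53 bp
  204–218 → 15 bp
  219–238 → 20 bp
Sorted largest to smallest: 92, 58, 53, 20, 15 bp.

92, 58, 53, 20, 15 bp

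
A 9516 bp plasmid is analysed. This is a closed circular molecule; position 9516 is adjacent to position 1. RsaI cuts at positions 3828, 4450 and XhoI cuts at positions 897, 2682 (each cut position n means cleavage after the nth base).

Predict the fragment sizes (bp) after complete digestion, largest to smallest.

Combined cut positions (sorted): 897, 2682, 3828, 4450.
Circular molecule, 4 cuts → 4 fragments:
  2682 − 897 = 1785 bp
  3828 − 2682 = 1146 bp
  4450 − 3828 = 622 bp
  wrap: 9516 − 4450 + 897 = 5963 bp
Sorted largest to smallest: 5963, 1785, 1146, 622 bp.

5963, 1785, 1146, 622 bp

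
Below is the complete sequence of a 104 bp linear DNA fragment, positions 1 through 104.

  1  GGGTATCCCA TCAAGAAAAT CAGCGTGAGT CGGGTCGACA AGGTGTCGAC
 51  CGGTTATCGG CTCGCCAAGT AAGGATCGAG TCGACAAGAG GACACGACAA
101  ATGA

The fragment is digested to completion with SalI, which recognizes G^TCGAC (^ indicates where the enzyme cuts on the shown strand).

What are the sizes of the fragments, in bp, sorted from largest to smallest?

35, 34, 24, 11 bp

SalI sites (GTCGAC) start at positions 34, 45, 80.
SalI cuts after the first base of each site, so after positions 34, 45, 80.
Linear molecule, 3 cuts → 4 fragments:
  1–34 → 34 bp
  35–45 → 11 bp
  46–80 → 35 bp
  81–104 → 24 bp
Sorted largest to smallest: 35, 34, 24, 11 bp.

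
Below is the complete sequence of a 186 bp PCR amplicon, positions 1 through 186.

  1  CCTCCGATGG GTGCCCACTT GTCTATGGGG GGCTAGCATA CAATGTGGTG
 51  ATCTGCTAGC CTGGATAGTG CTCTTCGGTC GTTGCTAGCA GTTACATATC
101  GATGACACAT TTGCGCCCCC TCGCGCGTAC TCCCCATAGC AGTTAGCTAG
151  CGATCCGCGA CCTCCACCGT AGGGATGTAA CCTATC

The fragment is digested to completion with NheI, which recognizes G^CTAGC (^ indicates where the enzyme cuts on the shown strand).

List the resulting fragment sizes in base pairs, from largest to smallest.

NheI sites (GCTAGC) start at positions 32, 55, 84, 146.
NheI cuts after the first base of each site, so after positions 32, 55, 84, 146.
Linear molecule, 4 cuts → 5 fragments:
  1–32 → 32 bp
  33–55 → 23 bp
  56–84 → 29 bp
  85–146 → 62 bp
  147–186 → 40 bp
Sorted largest to smallest: 62, 40, 32, 29, 23 bp.

62, 40, 32, 29, 23 bp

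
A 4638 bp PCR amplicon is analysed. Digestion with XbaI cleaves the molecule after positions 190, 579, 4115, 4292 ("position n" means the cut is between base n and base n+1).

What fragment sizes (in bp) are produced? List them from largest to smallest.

3536, 389, 346, 190, 177 bp

Linear molecule, 4 cuts → 5 fragments:
  190 − 0 = 190 bp
  579 − 190 = 389 bp
  4115 − 579 = 3536 bp
  4292 − 4115 = 177 bp
  4638 − 4292 = 346 bp
Sorted largest to smallest: 3536, 389, 346, 190, 177 bp.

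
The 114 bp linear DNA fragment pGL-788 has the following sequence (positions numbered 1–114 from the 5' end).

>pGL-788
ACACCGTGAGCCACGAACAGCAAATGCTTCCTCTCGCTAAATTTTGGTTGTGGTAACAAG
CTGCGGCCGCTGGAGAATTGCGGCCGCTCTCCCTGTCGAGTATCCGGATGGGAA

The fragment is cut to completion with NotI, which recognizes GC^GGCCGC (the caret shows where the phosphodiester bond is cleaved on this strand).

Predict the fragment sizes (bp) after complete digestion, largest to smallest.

NotI sites (GCGGCCGC) start at positions 63, 80.
NotI cuts after base 2 of each site, so after positions 64, 81.
Linear molecule, 2 cuts → 3 fragments:
  1–64 → 64 bp
  65–81 → 17 bp
  82–114 → 33 bp
Sorted largest to smallest: 64, 33, 17 bp.

64, 33, 17 bp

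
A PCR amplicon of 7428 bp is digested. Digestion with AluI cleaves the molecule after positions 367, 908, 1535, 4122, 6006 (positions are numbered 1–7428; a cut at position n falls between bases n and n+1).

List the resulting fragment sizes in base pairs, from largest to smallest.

2587, 1884, 1422, 627, 541, 367 bp

Linear molecule, 5 cuts → 6 fragments:
  367 − 0 = 367 bp
  908 − 367 = 541 bp
  1535 − 908 = 627 bp
  4122 − 1535 = 2587 bp
  6006 − 4122 = 1884 bp
  7428 − 6006 = 1422 bp
Sorted largest to smallest: 2587, 1884, 1422, 627, 541, 367 bp.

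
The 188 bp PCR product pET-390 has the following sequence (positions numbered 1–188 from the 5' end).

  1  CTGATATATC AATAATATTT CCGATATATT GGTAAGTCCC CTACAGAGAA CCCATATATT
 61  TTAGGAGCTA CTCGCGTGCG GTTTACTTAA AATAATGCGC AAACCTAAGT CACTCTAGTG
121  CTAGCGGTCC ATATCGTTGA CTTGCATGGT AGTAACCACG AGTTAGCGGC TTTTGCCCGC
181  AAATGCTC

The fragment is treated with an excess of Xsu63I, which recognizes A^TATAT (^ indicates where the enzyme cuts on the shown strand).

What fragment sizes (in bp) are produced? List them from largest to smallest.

134, 30, 20, 4 bp

Xsu63I sites (ATATAT) start at positions 4, 24, 54.
Xsu63I cuts after the first base of each site, so after positions 4, 24, 54.
Linear molecule, 3 cuts → 4 fragments:
  1–4 → 4 bp
  5–24 → 20 bp
  25–54 → 30 bp
  55–188 → 134 bp
Sorted largest to smallest: 134, 30, 20, 4 bp.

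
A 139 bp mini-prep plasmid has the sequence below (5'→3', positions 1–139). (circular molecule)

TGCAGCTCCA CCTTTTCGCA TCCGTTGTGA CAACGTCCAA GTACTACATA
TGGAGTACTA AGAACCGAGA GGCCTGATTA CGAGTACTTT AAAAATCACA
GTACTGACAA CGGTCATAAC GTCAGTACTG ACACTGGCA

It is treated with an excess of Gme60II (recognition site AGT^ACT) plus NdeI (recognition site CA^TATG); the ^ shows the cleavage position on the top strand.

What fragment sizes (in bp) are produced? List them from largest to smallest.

Gme60II sites (AGTACT) start at positions 40, 54, 83, 100, 124.
Gme60II cuts after base 3 of each site, so after positions 42, 56, 85, 102, 126.
The NdeI site (CATATG) starts at position 47.
NdeI cuts after base 2 of each site, so after position 48.
Combined cut positions: 42, 48, 56, 85, 102, 126.
Circular molecule, 6 cuts → 6 fragments:
  43–48 → 6 bp
  49–56 → 8 bp
  57–85 → 29 bp
  86–102 → 17 bp
  103–126 → 24 bp
  127–139 then 1–42 → 13 + 42 = 55 bp
Sorted largest to smallest: 55, 29, 24, 17, 8, 6 bp.

55, 29, 24, 17, 8, 6 bp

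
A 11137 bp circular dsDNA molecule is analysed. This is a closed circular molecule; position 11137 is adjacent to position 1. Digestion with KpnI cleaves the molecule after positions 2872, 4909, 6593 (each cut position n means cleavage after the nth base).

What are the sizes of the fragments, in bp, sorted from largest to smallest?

Circular molecule, 3 cuts → 3 fragments:
  4909 − 2872 = 2037 bp
  6593 − 4909 = 1684 bp
  wrap: 11137 − 6593 + 2872 = 7416 bp
Sorted largest to smallest: 7416, 2037, 1684 bp.

7416, 2037, 1684 bp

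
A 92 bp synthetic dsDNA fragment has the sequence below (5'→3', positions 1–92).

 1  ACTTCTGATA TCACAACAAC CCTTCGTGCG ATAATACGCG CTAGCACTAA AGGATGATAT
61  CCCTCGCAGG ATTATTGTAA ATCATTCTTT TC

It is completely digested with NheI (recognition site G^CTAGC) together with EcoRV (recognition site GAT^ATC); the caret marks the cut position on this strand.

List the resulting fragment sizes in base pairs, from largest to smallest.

34, 31, 18, 9 bp

The NheI site (GCTAGC) starts at position 40.
NheI cuts after the first base of each site, so after position 40.
EcoRV sites (GATATC) start at positions 7, 56.
EcoRV cuts after base 3 of each site, so after positions 9, 58.
Combined cut positions: 9, 40, 58.
Linear molecule, 3 cuts → 4 fragments:
  1–9 → 9 bp
  10–40 → 31 bp
  41–58 → 18 bp
  59–92 → 34 bp
Sorted largest to smallest: 34, 31, 18, 9 bp.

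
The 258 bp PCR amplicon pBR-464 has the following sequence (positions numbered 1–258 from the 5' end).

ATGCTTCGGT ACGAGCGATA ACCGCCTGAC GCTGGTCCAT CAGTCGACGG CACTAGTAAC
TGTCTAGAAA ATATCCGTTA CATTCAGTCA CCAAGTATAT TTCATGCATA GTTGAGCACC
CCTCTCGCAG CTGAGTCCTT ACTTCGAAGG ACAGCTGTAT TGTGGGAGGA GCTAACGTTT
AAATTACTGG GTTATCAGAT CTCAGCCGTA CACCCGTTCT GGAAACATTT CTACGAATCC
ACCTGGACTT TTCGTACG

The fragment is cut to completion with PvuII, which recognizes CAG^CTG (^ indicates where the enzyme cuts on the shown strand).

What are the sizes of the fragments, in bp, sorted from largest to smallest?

PvuII sites (CAGCTG) start at positions 128, 152.
PvuII cuts after base 3 of each site, so after positions 130, 154.
Linear molecule, 2 cuts → 3 fragments:
  1–130 → 130 bp
  131–154 → 24 bp
  155–258 → 104 bp
Sorted largest to smallest: 130, 104, 24 bp.

130, 104, 24 bp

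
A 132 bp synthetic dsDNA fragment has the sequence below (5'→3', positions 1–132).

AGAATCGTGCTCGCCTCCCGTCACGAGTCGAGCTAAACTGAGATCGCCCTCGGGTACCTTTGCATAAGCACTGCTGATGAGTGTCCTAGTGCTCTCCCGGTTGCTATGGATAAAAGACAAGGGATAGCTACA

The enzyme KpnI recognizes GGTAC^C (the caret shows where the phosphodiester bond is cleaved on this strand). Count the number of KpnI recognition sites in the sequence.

GGTACC occurs starting at position 53.
KpnI cuts at 1 site.

1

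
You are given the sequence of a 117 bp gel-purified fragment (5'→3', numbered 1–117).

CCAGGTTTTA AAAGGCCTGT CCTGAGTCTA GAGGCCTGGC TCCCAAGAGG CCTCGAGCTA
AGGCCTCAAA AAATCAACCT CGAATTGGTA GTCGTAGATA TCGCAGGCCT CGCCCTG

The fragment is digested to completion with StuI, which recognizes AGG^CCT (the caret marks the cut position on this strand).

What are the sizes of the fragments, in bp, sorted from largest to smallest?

StuI sites (AGGCCT) start at positions 13, 32, 48, 61, 105.
StuI cuts after base 3 of each site, so after positions 15, 34, 50, 63, 107.
Linear molecule, 5 cuts → 6 fragments:
  1–15 → 15 bp
  16–34 → 19 bp
  35–50 → 16 bp
  51–63 → 13 bp
  64–107 → 44 bp
  108–117 → 10 bp
Sorted largest to smallest: 44, 19, 16, 15, 13, 10 bp.

44, 19, 16, 15, 13, 10 bp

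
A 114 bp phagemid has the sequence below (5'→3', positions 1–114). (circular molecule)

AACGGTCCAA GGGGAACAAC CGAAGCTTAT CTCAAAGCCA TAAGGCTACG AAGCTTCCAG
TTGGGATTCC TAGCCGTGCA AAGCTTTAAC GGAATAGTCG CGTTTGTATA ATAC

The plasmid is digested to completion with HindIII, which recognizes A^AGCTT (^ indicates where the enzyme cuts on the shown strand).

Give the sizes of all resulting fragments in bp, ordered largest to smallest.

HindIII sites (AAGCTT) start at positions 23, 51, 81.
HindIII cuts after the first base of each site, so after positions 23, 51, 81.
Circular molecule, 3 cuts → 3 fragments:
  24–51 → 28 bp
  52–81 → 30 bp
  82–114 then 1–23 → 33 + 23 = 56 bp
Sorted largest to smallest: 56, 30, 28 bp.

56, 30, 28 bp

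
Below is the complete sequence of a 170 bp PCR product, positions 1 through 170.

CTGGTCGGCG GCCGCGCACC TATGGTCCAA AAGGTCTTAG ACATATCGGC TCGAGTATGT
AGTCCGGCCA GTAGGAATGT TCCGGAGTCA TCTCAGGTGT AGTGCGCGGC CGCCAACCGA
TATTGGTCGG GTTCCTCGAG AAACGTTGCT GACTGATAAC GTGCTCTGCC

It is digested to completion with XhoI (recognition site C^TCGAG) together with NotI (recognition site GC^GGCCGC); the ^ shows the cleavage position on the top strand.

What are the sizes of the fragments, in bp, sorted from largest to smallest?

XhoI sites (CTCGAG) start at positions 50, 135.
XhoI cuts after the first base of each site, so after positions 50, 135.
NotI sites (GCGGCCGC) start at positions 8, 106.
NotI cuts after base 2 of each site, so after positions 9, 107.
Combined cut positions: 9, 50, 107, 135.
Linear molecule, 4 cuts → 5 fragments:
  1–9 → 9 bp
  10–50 → 41 bp
  51–107 → 57 bp
  108–135 → 28 bp
  136–170 → 35 bp
Sorted largest to smallest: 57, 41, 35, 28, 9 bp.

57, 41, 35, 28, 9 bp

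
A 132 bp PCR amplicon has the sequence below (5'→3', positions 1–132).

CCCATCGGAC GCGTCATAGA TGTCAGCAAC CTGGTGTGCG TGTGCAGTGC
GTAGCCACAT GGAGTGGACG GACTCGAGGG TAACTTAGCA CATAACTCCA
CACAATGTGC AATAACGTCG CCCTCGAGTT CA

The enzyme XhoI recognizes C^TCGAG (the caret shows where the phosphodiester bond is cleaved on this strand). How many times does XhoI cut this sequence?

CTCGAG occurs starting at positions 73, 123.
XhoI cuts at 2 sites.

2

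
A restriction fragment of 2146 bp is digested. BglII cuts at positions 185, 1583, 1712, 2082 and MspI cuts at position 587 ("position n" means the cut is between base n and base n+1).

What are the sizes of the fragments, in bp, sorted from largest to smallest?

Combined cut positions (sorted): 185, 587, 1583, 1712, 2082.
Linear molecule, 5 cuts → 6 fragments:
  185 − 0 = 185 bp
  587 − 185 = 402 bp
  1583 − 587 = 996 bp
  1712 − 1583 = 129 bp
  2082 − 1712 = 370 bp
  2146 − 2082 = 64 bp
Sorted largest to smallest: 996, 402, 370, 185, 129, 64 bp.

996, 402, 370, 185, 129, 64 bp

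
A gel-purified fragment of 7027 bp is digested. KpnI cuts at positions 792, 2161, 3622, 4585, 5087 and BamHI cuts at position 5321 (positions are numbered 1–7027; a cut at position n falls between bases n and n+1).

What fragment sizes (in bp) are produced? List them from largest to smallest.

1706, 1461, 1369, 963, 792, 502, 234 bp

Combined cut positions (sorted): 792, 2161, 3622, 4585, 5087, 5321.
Linear molecule, 6 cuts → 7 fragments:
  792 − 0 = 792 bp
  2161 − 792 = 1369 bp
  3622 − 2161 = 1461 bp
  4585 − 3622 = 963 bp
  5087 − 4585 = 502 bp
  5321 − 5087 = 234 bp
  7027 − 5321 = 1706 bp
Sorted largest to smallest: 1706, 1461, 1369, 963, 792, 502, 234 bp.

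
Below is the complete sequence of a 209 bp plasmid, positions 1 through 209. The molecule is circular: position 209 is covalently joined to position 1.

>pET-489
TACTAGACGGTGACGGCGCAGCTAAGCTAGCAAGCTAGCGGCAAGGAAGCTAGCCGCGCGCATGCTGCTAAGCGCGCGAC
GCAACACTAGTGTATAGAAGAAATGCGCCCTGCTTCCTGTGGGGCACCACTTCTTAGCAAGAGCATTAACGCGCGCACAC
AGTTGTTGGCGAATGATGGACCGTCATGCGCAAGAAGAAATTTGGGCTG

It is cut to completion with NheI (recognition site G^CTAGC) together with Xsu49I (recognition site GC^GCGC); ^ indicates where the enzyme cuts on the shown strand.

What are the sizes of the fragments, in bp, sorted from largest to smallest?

83, 79, 16, 15, 8, 8 bp

NheI sites (GCTAGC) start at positions 26, 34, 49.
NheI cuts after the first base of each site, so after positions 26, 34, 49.
Xsu49I sites (GCGCGC) start at positions 56, 72, 151.
Xsu49I cuts after base 2 of each site, so after positions 57, 73, 152.
Combined cut positions: 26, 34, 49, 57, 73, 152.
Circular molecule, 6 cuts → 6 fragments:
  27–34 → 8 bp
  35–49 → 15 bp
  50–57 → 8 bp
  58–73 → 16 bp
  74–152 → 79 bp
  153–209 then 1–26 → 57 + 26 = 83 bp
Sorted largest to smallest: 83, 79, 16, 15, 8, 8 bp.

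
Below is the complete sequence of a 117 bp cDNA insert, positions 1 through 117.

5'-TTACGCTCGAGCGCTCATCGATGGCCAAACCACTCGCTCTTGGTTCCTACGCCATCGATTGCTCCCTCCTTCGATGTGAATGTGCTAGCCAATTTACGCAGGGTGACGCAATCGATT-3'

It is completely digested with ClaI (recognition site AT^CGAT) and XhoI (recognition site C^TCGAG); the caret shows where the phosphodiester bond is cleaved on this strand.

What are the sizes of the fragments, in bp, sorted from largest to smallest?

ClaI sites (ATCGAT) start at positions 17, 54, 111.
ClaI cuts after base 2 of each site, so after positions 18, 55, 112.
The XhoI site (CTCGAG) starts at position 6.
XhoI cuts after the first base of each site, so after position 6.
Combined cut positions: 6, 18, 55, 112.
Linear molecule, 4 cuts → 5 fragments:
  1–6 → 6 bp
  7–18 → 12 bp
  19–55 → 37 bp
  56–112 → 57 bp
  113–117 → 5 bp
Sorted largest to smallest: 57, 37, 12, 6, 5 bp.

57, 37, 12, 6, 5 bp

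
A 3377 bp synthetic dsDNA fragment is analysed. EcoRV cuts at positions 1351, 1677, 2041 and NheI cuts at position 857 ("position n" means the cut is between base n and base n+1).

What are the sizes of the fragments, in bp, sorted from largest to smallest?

Combined cut positions (sorted): 857, 1351, 1677, 2041.
Linear molecule, 4 cuts → 5 fragments:
  857 − 0 = 857 bp
  1351 − 857 = 494 bp
  1677 − 1351 = 326 bp
  2041 − 1677 = 364 bp
  3377 − 2041 = 1336 bp
Sorted largest to smallest: 1336, 857, 494, 364, 326 bp.

1336, 857, 494, 364, 326 bp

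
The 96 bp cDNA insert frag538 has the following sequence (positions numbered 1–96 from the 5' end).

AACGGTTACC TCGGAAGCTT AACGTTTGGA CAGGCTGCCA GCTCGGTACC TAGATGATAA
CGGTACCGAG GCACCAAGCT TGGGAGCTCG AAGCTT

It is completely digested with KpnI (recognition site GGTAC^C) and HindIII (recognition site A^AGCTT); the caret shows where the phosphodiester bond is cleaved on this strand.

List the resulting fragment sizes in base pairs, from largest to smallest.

KpnI sites (GGTACC) start at positions 45, 62.
KpnI cuts after base 5 of each site (before the last base), so after positions 49, 66.
HindIII sites (AAGCTT) start at positions 15, 76, 91.
HindIII cuts after the first base of each site, so after positions 15, 76, 91.
Combined cut positions: 15, 49, 66, 76, 91.
Linear molecule, 5 cuts → 6 fragments:
  1–15 → 15 bp
  16–49 → 34 bp
  50–66 → 17 bp
  67–76 → 10 bp
  77–91 → 15 bp
  92–96 → 5 bp
Sorted largest to smallest: 34, 17, 15, 15, 10, 5 bp.

34, 17, 15, 15, 10, 5 bp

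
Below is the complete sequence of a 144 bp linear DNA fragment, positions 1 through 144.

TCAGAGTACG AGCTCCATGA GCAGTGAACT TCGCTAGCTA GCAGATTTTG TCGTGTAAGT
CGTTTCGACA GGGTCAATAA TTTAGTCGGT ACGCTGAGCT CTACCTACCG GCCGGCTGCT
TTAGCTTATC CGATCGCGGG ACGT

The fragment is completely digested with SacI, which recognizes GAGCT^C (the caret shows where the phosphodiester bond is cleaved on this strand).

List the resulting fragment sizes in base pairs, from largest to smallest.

SacI sites (GAGCTC) start at positions 10, 96.
SacI cuts after base 5 of each site (before the last base), so after positions 14, 100.
Linear molecule, 2 cuts → 3 fragments:
  1–14 → 14 bp
  15–100 → 86 bp
  101–144 → 44 bp
Sorted largest to smallest: 86, 44, 14 bp.

86, 44, 14 bp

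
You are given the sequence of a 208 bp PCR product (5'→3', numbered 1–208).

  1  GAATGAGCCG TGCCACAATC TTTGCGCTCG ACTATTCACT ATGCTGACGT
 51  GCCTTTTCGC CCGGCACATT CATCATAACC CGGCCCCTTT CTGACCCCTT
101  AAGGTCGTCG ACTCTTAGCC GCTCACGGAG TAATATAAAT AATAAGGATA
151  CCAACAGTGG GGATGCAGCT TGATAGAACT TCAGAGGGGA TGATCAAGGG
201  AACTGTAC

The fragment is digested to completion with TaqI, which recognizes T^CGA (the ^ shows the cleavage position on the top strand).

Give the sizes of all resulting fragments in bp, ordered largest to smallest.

100, 80, 28 bp

TaqI sites (TCGA) start at positions 28, 108.
TaqI cuts after the first base of each site, so after positions 28, 108.
Linear molecule, 2 cuts → 3 fragments:
  1–28 → 28 bp
  29–108 → 80 bp
  109–208 → 100 bp
Sorted largest to smallest: 100, 80, 28 bp.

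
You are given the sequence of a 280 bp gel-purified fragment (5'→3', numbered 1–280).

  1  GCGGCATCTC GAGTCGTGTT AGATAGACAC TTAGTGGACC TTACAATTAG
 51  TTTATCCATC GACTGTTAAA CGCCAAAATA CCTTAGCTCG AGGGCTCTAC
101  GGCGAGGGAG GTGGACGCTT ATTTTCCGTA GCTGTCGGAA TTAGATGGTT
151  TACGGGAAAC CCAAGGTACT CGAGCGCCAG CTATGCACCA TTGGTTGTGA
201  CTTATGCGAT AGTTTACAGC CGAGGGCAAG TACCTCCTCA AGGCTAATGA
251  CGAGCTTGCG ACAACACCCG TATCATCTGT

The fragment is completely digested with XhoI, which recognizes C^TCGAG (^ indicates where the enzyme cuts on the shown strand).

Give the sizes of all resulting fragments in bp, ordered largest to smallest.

XhoI sites (CTCGAG) start at positions 8, 87, 169.
XhoI cuts after the first base of each site, so after positions 8, 87, 169.
Linear molecule, 3 cuts → 4 fragments:
  1–8 → 8 bp
  9–87 → 79 bp
  88–169 → 82 bp
  170–280 → 111 bp
Sorted largest to smallest: 111, 82, 79, 8 bp.

111, 82, 79, 8 bp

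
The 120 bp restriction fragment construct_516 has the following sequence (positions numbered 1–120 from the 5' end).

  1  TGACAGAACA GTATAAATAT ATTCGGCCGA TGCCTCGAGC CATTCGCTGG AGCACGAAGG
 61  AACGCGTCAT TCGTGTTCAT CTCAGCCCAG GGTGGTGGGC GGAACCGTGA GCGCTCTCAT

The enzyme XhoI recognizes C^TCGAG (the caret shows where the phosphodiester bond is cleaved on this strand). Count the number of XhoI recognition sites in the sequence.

1

CTCGAG occurs starting at position 34.
XhoI cuts at 1 site.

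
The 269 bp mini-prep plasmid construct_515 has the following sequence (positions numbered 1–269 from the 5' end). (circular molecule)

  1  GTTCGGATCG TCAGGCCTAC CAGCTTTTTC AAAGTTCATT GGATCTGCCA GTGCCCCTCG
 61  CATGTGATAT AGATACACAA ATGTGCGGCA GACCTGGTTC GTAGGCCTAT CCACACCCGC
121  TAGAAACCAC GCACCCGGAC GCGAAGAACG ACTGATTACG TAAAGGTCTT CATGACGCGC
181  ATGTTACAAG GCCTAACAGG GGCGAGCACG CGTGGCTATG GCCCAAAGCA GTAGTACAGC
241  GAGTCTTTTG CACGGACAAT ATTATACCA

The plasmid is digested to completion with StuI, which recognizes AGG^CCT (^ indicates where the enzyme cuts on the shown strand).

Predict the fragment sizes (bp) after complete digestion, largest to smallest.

StuI sites (AGGCCT) start at positions 13, 103, 189.
StuI cuts after base 3 of each site, so after positions 15, 105, 191.
Circular molecule, 3 cuts → 3 fragments:
  16–105 → 90 bp
  106–191 → 86 bp
  192–269 then 1–15 → 78 + 15 = 93 bp
Sorted largest to smallest: 93, 90, 86 bp.

93, 90, 86 bp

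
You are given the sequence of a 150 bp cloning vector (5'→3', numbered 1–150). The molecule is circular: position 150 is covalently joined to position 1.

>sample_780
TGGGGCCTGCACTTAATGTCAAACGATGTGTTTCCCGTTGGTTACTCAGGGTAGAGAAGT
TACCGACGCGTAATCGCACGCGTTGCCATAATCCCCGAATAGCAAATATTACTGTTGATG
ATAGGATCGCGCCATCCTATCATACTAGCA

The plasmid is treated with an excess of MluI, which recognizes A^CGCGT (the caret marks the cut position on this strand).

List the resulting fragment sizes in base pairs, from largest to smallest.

138, 12 bp

MluI sites (ACGCGT) start at positions 66, 78.
MluI cuts after the first base of each site, so after positions 66, 78.
Circular molecule, 2 cuts → 2 fragments:
  67–78 → 12 bp
  79–150 then 1–66 → 72 + 66 = 138 bp
Sorted largest to smallest: 138, 12 bp.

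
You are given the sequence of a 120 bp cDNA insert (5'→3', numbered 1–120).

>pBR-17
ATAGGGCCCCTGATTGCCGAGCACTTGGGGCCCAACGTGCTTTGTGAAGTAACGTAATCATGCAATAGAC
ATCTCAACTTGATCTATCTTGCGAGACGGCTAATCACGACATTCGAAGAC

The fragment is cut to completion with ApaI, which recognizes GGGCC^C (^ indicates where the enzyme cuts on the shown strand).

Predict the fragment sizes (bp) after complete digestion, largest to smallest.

88, 24, 8 bp

ApaI sites (GGGCCC) start at positions 4, 28.
ApaI cuts after base 5 of each site (before the last base), so after positions 8, 32.
Linear molecule, 2 cuts → 3 fragments:
  1–8 → 8 bp
  9–32 → 24 bp
  33–120 → 88 bp
Sorted largest to smallest: 88, 24, 8 bp.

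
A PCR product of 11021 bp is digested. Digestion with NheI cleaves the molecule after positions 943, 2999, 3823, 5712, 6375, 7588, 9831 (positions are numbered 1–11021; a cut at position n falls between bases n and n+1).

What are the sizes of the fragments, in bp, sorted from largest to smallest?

Linear molecule, 7 cuts → 8 fragments:
  943 − 0 = 943 bp
  2999 − 943 = 2056 bp
  3823 − 2999 = 824 bp
  5712 − 3823 = 1889 bp
  6375 − 5712 = 663 bp
  7588 − 6375 = 1213 bp
  9831 − 7588 = 2243 bp
  11021 − 9831 = 1190 bp
Sorted largest to smallest: 2243, 2056, 1889, 1213, 1190, 943, 824, 663 bp.

2243, 2056, 1889, 1213, 1190, 943, 824, 663 bp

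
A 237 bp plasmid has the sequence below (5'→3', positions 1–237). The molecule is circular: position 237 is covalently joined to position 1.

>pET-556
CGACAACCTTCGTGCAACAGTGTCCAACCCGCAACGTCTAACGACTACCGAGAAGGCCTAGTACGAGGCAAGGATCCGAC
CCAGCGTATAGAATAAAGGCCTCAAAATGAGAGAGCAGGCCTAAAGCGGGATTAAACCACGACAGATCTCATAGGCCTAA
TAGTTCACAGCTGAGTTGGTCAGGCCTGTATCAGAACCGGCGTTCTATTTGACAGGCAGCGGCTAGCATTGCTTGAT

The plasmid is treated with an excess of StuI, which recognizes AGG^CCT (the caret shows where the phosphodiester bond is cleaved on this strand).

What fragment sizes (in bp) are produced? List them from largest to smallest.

109, 43, 36, 29, 20 bp

StuI sites (AGGCCT) start at positions 54, 97, 117, 153, 182.
StuI cuts after base 3 of each site, so after positions 56, 99, 119, 155, 184.
Circular molecule, 5 cuts → 5 fragments:
  57–99 → 43 bp
  100–119 → 20 bp
  120–155 → 36 bp
  156–184 → 29 bp
  185–237 then 1–56 → 53 + 56 = 109 bp
Sorted largest to smallest: 109, 43, 36, 29, 20 bp.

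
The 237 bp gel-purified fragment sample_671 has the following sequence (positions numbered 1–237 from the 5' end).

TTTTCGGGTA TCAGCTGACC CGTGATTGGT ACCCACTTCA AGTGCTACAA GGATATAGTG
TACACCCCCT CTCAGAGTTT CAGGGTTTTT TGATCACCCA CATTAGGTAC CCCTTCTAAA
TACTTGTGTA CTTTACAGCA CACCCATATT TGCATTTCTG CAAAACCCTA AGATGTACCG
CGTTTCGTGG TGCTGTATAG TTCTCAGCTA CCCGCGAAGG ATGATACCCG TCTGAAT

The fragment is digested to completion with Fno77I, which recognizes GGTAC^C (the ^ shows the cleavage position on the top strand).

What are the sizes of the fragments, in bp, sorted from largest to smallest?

Fno77I sites (GGTACC) start at positions 28, 106.
Fno77I cuts after base 5 of each site (before the last base), so after positions 32, 110.
Linear molecule, 2 cuts → 3 fragments:
  1–32 → 32 bp
  33–110 → 78 bp
  111–237 → 127 bp
Sorted largest to smallest: 127, 78, 32 bp.

127, 78, 32 bp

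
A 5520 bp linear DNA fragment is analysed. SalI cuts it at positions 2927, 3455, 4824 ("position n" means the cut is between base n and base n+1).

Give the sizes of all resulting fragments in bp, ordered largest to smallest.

Linear molecule, 3 cuts → 4 fragments:
  2927 − 0 = 2927 bp
  3455 − 2927 = 528 bp
  4824 − 3455 = 1369 bp
  5520 − 4824 = 696 bp
Sorted largest to smallest: 2927, 1369, 696, 528 bp.

2927, 1369, 696, 528 bp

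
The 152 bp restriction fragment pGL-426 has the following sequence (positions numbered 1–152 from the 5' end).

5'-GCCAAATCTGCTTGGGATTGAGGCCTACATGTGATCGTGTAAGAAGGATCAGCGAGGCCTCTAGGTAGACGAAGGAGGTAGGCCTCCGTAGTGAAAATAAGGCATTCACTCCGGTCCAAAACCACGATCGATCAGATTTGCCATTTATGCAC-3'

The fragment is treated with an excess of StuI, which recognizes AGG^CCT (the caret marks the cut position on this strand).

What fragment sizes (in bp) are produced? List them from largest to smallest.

StuI sites (AGGCCT) start at positions 21, 55, 80.
StuI cuts after base 3 of each site, so after positions 23, 57, 82.
Linear molecule, 3 cuts → 4 fragments:
  1–23 → 23 bp
  24–57 → 34 bp
  58–82 → 25 bp
  83–152 → 70 bp
Sorted largest to smallest: 70, 34, 25, 23 bp.

70, 34, 25, 23 bp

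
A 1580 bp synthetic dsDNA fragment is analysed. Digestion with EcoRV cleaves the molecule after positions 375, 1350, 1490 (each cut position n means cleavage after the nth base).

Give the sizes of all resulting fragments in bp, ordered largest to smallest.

Linear molecule, 3 cuts → 4 fragments:
  375 − 0 = 375 bp
  1350 − 375 = 975 bp
  1490 − 1350 = 140 bp
  1580 − 1490 = 90 bp
Sorted largest to smallest: 975, 375, 140, 90 bp.

975, 375, 140, 90 bp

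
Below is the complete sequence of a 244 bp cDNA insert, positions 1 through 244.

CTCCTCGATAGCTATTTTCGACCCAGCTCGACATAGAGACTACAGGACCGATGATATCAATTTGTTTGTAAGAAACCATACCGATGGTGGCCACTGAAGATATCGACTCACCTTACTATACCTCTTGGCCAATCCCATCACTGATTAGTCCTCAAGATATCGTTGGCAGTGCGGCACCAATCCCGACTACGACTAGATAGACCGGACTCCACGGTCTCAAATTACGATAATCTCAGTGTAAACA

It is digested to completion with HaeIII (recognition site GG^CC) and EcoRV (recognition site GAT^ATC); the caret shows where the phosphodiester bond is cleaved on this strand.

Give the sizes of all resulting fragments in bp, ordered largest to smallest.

86, 55, 35, 30, 27, 11 bp

HaeIII sites (GGCC) start at positions 89, 127.
HaeIII cuts after base 2 of each site, so after positions 90, 128.
EcoRV sites (GATATC) start at positions 53, 99, 156.
EcoRV cuts after base 3 of each site, so after positions 55, 101, 158.
Combined cut positions: 55, 90, 101, 128, 158.
Linear molecule, 5 cuts → 6 fragments:
  1–55 → 55 bp
  56–90 → 35 bp
  91–101 → 11 bp
  102–128 → 27 bp
  129–158 → 30 bp
  159–244 → 86 bp
Sorted largest to smallest: 86, 55, 35, 30, 27, 11 bp.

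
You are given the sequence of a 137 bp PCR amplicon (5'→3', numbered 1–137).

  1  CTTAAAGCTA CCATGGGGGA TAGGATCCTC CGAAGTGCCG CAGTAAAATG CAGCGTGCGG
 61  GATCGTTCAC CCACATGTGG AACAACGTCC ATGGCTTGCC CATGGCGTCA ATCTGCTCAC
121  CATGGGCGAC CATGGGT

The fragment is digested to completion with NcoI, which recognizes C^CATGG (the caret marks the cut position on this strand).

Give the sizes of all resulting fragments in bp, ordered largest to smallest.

78, 20, 11, 11, 10, 7 bp

NcoI sites (CCATGG) start at positions 11, 89, 100, 120, 130.
NcoI cuts after the first base of each site, so after positions 11, 89, 100, 120, 130.
Linear molecule, 5 cuts → 6 fragments:
  1–11 → 11 bp
  12–89 → 78 bp
  90–100 → 11 bp
  101–120 → 20 bp
  121–130 → 10 bp
  131–137 → 7 bp
Sorted largest to smallest: 78, 20, 11, 11, 10, 7 bp.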